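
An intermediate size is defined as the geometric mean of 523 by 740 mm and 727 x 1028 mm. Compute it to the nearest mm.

617 × 872 mm

Short side: √(523 · 727) = √380221 ≈ 616.6 → 617 mm
Long side: √(740 · 1028) = √760720 ≈ 872.2 → 872 mm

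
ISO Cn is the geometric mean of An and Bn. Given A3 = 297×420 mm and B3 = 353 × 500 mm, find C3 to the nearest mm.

324 × 458 mm

Short side: √(297 · 353) = √104841 ≈ 323.8 → 324 mm
Long side: √(420 · 500) = √210000 ≈ 458.3 → 458 mm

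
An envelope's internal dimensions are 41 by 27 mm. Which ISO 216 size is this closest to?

C10 (28 × 40 mm)

Aspect ratio 41/27 ≈ 1.519 (ISO target is √2 ≈ 1.414).
In the C-series (envelope sizes, between A and B): C10 = 28 × 40 mm.
Off by 2 mm total — nearest standard size.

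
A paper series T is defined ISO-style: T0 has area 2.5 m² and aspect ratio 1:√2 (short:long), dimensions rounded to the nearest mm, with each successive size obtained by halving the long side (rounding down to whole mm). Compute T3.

470 × 665 mm

Let T0's short side be w mm. w · w√2 = 2.5 m² = 2,500,000 mm², so w ≈ 1329.6 mm and w√2 ≈ 1880.3 mm → T0 = 1330 × 1880 mm.
T1: ⌊1880/2⌋ × 1330 = 940 × 1330 mm
T2: ⌊1330/2⌋ × 940 = 665 × 940 mm
T3: ⌊940/2⌋ × 665 = 470 × 665 mm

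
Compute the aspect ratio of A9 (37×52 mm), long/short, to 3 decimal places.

1.405

52 / 37 = 1.405
ISO 216 targets √2 ≈ 1.414; the -0.009 deviation is from mm rounding.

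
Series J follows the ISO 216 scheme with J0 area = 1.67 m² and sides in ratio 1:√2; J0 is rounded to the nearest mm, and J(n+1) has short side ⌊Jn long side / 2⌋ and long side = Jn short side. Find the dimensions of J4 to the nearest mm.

Let J0's short side be w mm. w · w√2 = 1.67 m² = 1,670,000 mm², so w ≈ 1086.7 mm and w√2 ≈ 1536.8 mm → J0 = 1087 × 1537 mm.
J1: ⌊1537/2⌋ × 1087 = 768 × 1087 mm
J2: ⌊1087/2⌋ × 768 = 543 × 768 mm
J3: ⌊768/2⌋ × 543 = 384 × 543 mm
J4: ⌊543/2⌋ × 384 = 271 × 384 mm

271 × 384 mm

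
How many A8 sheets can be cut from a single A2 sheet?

Each ISO step halves the sheet: 1 × A2 → 2 × A3 → 4 × A4 → 8 × A5 → …
From A2 to A8 is 6 halving steps: 2^6 = 64.

64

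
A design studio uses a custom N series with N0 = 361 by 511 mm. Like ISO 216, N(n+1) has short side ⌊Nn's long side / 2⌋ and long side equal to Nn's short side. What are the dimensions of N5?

N1: ⌊511/2⌋ × 361 = 255 × 361 mm
N2: ⌊361/2⌋ × 255 = 180 × 255 mm
N3: ⌊255/2⌋ × 180 = 127 × 180 mm
N4: ⌊180/2⌋ × 127 = 90 × 127 mm
N5: ⌊127/2⌋ × 90 = 63 × 90 mm

63 × 90 mm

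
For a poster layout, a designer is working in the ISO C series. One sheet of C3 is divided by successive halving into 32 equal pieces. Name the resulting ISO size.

32 = 2^5, so 5 halving steps.
C3 → C4 → … → C8 after 5 steps.

C8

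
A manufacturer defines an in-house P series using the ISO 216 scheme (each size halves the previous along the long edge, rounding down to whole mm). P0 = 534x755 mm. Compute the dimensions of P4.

133 × 188 mm

P1 = 377 × 534 mm (from P0 by 1 halving).
P2: ⌊534/2⌋ × 377 = 267 × 377 mm
P3: ⌊377/2⌋ × 267 = 188 × 267 mm
P4: ⌊267/2⌋ × 188 = 133 × 188 mm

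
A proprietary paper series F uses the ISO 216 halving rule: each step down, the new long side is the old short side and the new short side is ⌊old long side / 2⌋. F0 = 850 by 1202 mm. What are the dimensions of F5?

150 × 212 mm

F1 = 601 × 850 mm (from F0 by 1 halving).
F2: ⌊850/2⌋ × 601 = 425 × 601 mm
F3: ⌊601/2⌋ × 425 = 300 × 425 mm
F4: ⌊425/2⌋ × 300 = 212 × 300 mm
F5: ⌊300/2⌋ × 212 = 150 × 212 mm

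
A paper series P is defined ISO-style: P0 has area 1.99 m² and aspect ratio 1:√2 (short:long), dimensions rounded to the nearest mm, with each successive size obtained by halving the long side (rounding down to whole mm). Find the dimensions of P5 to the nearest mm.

Let P0's short side be w mm. w · w√2 = 1.99 m² = 1,990,000 mm², so w ≈ 1186.2 mm and w√2 ≈ 1677.6 mm → P0 = 1186 × 1678 mm.
P1: ⌊1678/2⌋ × 1186 = 839 × 1186 mm
P2: ⌊1186/2⌋ × 839 = 593 × 839 mm
P3: ⌊839/2⌋ × 593 = 419 × 593 mm
P4: ⌊593/2⌋ × 419 = 296 × 419 mm
P5: ⌊419/2⌋ × 296 = 209 × 296 mm

209 × 296 mm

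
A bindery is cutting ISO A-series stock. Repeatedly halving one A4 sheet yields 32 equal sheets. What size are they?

A9

32 = 2^5, so 5 halving steps.
A4 → A5 → … → A9 after 5 steps.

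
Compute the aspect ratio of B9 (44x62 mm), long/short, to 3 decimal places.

62 / 44 = 1.409
ISO 216 targets √2 ≈ 1.414; the -0.005 deviation is from mm rounding.

1.409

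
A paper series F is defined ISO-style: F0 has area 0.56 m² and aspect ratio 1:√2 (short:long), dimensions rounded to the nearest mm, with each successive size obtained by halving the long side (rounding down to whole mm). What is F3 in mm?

222 × 314 mm

Let F0's short side be w mm. w · w√2 = 0.56 m² = 560,000 mm², so w ≈ 629.3 mm and w√2 ≈ 889.9 mm → F0 = 629 × 890 mm.
F1: ⌊890/2⌋ × 629 = 445 × 629 mm
F2: ⌊629/2⌋ × 445 = 314 × 445 mm
F3: ⌊445/2⌋ × 314 = 222 × 314 mm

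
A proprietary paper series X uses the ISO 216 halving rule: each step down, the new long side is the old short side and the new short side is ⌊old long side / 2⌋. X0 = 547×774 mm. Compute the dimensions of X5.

X1: ⌊774/2⌋ × 547 = 387 × 547 mm
X2: ⌊547/2⌋ × 387 = 273 × 387 mm
X3: ⌊387/2⌋ × 273 = 193 × 273 mm
X4: ⌊273/2⌋ × 193 = 136 × 193 mm
X5: ⌊193/2⌋ × 136 = 96 × 136 mm

96 × 136 mm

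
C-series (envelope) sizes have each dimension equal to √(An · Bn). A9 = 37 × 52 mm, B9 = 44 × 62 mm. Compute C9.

40 × 57 mm

Short side: √(37 · 44) = √1628 ≈ 40.3 → 40 mm
Long side: √(52 · 62) = √3224 ≈ 56.8 → 57 mm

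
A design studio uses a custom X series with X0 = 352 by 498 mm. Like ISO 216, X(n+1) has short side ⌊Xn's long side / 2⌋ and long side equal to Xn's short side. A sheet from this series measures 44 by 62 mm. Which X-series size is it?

X6

X0: 352 × 498 mm
X1: 249 × 352 mm
X2: 176 × 249 mm
X3: 124 × 176 mm
X4: 88 × 124 mm
X5: 62 × 88 mm
X6: 44 × 62 mm
X7: 31 × 44 mm
→ matches X6.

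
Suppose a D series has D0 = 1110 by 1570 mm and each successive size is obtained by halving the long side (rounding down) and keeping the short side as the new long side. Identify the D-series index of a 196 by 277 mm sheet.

D5

D0: 1110 × 1570 mm
D1: 785 × 1110 mm
D2: 555 × 785 mm
D3: 392 × 555 mm
D4: 277 × 392 mm
D5: 196 × 277 mm
D6: 138 × 196 mm
→ matches D5.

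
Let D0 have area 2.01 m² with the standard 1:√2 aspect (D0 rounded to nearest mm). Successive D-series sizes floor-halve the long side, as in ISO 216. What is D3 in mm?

421 × 596 mm

Let D0's short side be w mm. w · w√2 = 2.01 m² = 2,010,000 mm², so w ≈ 1192.2 mm and w√2 ≈ 1686.0 mm → D0 = 1192 × 1686 mm.
D1: ⌊1686/2⌋ × 1192 = 843 × 1192 mm
D2: ⌊1192/2⌋ × 843 = 596 × 843 mm
D3: ⌊843/2⌋ × 596 = 421 × 596 mm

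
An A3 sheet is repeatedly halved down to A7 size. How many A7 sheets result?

16

Each ISO step halves the sheet: 1 × A3 → 2 × A4 → 4 × A5 → 8 × A6 → …
From A3 to A7 is 4 halving steps: 2^4 = 16.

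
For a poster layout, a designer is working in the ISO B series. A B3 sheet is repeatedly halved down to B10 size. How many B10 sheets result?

Each ISO step halves the sheet: 1 × B3 → 2 × B4 → 4 × B5 → 8 × B6 → …
From B3 to B10 is 7 halving steps: 2^7 = 128.

128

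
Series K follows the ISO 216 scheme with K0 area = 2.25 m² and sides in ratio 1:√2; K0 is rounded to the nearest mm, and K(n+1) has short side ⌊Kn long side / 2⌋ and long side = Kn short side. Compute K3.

446 × 630 mm

Let K0's short side be w mm. w · w√2 = 2.25 m² = 2,250,000 mm², so w ≈ 1261.3 mm and w√2 ≈ 1783.8 mm → K0 = 1261 × 1784 mm.
K1: ⌊1784/2⌋ × 1261 = 892 × 1261 mm
K2: ⌊1261/2⌋ × 892 = 630 × 892 mm
K3: ⌊892/2⌋ × 630 = 446 × 630 mm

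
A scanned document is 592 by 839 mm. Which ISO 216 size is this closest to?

A1 (594 × 841 mm)

Aspect ratio 839/592 ≈ 1.417 — close to the ISO √2 ≈ 1.414.
In the A-series (A0 area = 1 m²): A1 = 594 × 841 mm.
Off by 4 mm total — nearest standard size.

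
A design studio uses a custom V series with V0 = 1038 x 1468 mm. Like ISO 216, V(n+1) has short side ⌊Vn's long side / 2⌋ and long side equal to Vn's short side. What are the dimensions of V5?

183 × 259 mm

V1: ⌊1468/2⌋ × 1038 = 734 × 1038 mm
V2: ⌊1038/2⌋ × 734 = 519 × 734 mm
V3: ⌊734/2⌋ × 519 = 367 × 519 mm
V4: ⌊519/2⌋ × 367 = 259 × 367 mm
V5: ⌊367/2⌋ × 259 = 183 × 259 mm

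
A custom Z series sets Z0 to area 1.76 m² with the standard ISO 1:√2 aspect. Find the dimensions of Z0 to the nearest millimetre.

1116 × 1578 mm

Let the short side be w mm. Then w · w√2 = 1.76 m² = 1,760,000 mm².
w² = 1,760,000/√2, so w ≈ 1115.6 mm; long side = w√2 ≈ 1577.7 mm.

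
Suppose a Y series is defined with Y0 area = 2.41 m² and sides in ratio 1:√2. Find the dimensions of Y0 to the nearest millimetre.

Let the short side be w mm. Then w · w√2 = 2.41 m² = 2,410,000 mm².
w² = 2,410,000/√2, so w ≈ 1305.4 mm; long side = w√2 ≈ 1846.1 mm.

1305 × 1846 mm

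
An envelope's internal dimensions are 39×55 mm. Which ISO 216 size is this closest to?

C9 (40 × 57 mm)

Aspect ratio 55/39 ≈ 1.410 — close to the ISO √2 ≈ 1.414.
In the C-series (envelope sizes, between A and B): C9 = 40 × 57 mm.
Off by 3 mm total — nearest standard size.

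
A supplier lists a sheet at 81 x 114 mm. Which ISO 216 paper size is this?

Aspect ratio 114/81 ≈ 1.407 — close to the ISO √2 ≈ 1.414.
In the C-series (envelope sizes, between A and B): C7 = 81 × 114 mm.

C7 (81 × 114 mm)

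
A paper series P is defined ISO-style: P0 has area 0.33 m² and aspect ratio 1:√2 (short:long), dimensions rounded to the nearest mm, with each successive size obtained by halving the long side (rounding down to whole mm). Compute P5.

Let P0's short side be w mm. w · w√2 = 0.33 m² = 330,000 mm², so w ≈ 483.1 mm and w√2 ≈ 683.1 mm → P0 = 483 × 683 mm.
P1: ⌊683/2⌋ × 483 = 341 × 483 mm
P2: ⌊483/2⌋ × 341 = 241 × 341 mm
P3: ⌊341/2⌋ × 241 = 170 × 241 mm
P4: ⌊241/2⌋ × 170 = 120 × 170 mm
P5: ⌊170/2⌋ × 120 = 85 × 120 mm

85 × 120 mm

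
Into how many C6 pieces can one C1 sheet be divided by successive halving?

Each ISO step halves the sheet: 1 × C1 → 2 × C2 → 4 × C3 → 8 × C4 → …
From C1 to C6 is 5 halving steps: 2^5 = 32.

32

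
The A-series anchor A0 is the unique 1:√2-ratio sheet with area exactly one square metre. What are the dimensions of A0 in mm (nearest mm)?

841 × 1189 mm

Let the short side be w mm. Then the long side is w√2 and w · w√2 = 10⁶ mm².
w² = 10⁶/√2, so w = 1000 / 2^(1/4) ≈ 840.9 mm; long side = 1000 · 2^(1/4) ≈ 1189.2 mm.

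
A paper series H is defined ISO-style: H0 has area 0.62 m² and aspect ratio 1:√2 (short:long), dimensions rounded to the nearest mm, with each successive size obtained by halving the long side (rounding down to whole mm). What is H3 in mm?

Let H0's short side be w mm. w · w√2 = 0.62 m² = 620,000 mm², so w ≈ 662.1 mm and w√2 ≈ 936.4 mm → H0 = 662 × 936 mm.
H1: ⌊936/2⌋ × 662 = 468 × 662 mm
H2: ⌊662/2⌋ × 468 = 331 × 468 mm
H3: ⌊468/2⌋ × 331 = 234 × 331 mm

234 × 331 mm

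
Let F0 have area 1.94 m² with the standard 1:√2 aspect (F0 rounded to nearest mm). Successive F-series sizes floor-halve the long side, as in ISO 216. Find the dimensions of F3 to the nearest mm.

414 × 585 mm

Let F0's short side be w mm. w · w√2 = 1.94 m² = 1,940,000 mm², so w ≈ 1171.2 mm and w√2 ≈ 1656.4 mm → F0 = 1171 × 1656 mm.
F1: ⌊1656/2⌋ × 1171 = 828 × 1171 mm
F2: ⌊1171/2⌋ × 828 = 585 × 828 mm
F3: ⌊828/2⌋ × 585 = 414 × 585 mm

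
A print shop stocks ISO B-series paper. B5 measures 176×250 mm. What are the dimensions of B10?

B6: ⌊250/2⌋ × 176 = 125 × 176 mm
B7: ⌊176/2⌋ × 125 = 88 × 125 mm
B8: ⌊125/2⌋ × 88 = 62 × 88 mm
B9: ⌊88/2⌋ × 62 = 44 × 62 mm
B10: ⌊62/2⌋ × 44 = 31 × 44 mm

31 × 44 mm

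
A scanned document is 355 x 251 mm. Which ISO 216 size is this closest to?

Aspect ratio 355/251 ≈ 1.414 — close to the ISO √2 ≈ 1.414.
In the B-series (B0 = 1000 × 1414 mm): B4 = 250 × 353 mm.
Off by 3 mm total — nearest standard size.

B4 (250 × 353 mm)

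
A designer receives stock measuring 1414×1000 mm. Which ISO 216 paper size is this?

B0 (1000 × 1414 mm)

Aspect ratio 1414/1000 ≈ 1.414 — close to the ISO √2 ≈ 1.414.
In the B-series (B0 = 1000 × 1414 mm): B0 = 1000 × 1414 mm.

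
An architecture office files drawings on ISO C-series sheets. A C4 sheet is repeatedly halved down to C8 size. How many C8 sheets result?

C4 = 229 × 324 mm; C8 = 57 × 81 mm.
Each halving step doubles the count; 4 steps from C4 to C8.
2^4 = 16.

16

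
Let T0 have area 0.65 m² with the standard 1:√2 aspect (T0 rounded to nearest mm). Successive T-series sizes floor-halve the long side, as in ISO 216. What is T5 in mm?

Let T0's short side be w mm. w · w√2 = 0.65 m² = 650,000 mm², so w ≈ 678.0 mm and w√2 ≈ 958.8 mm → T0 = 678 × 959 mm.
T1: ⌊959/2⌋ × 678 = 479 × 678 mm
T2: ⌊678/2⌋ × 479 = 339 × 479 mm
T3: ⌊479/2⌋ × 339 = 239 × 339 mm
T4: ⌊339/2⌋ × 239 = 169 × 239 mm
T5: ⌊239/2⌋ × 169 = 119 × 169 mm

119 × 169 mm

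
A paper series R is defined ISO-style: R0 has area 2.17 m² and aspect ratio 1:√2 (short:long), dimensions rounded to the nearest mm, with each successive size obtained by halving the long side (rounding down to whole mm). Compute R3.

Let R0's short side be w mm. w · w√2 = 2.17 m² = 2,170,000 mm², so w ≈ 1238.7 mm and w√2 ≈ 1751.8 mm → R0 = 1239 × 1752 mm.
R1: ⌊1752/2⌋ × 1239 = 876 × 1239 mm
R2: ⌊1239/2⌋ × 876 = 619 × 876 mm
R3: ⌊876/2⌋ × 619 = 438 × 619 mm

438 × 619 mm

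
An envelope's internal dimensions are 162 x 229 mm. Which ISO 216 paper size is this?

C5 (162 × 229 mm)

Aspect ratio 229/162 ≈ 1.414 — close to the ISO √2 ≈ 1.414.
In the C-series (envelope sizes, between A and B): C5 = 162 × 229 mm.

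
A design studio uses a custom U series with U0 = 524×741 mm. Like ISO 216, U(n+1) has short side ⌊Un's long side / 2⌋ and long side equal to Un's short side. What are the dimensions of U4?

131 × 185 mm

U1 = 370 × 524 mm (from U0 by 1 halving).
U2: ⌊524/2⌋ × 370 = 262 × 370 mm
U3: ⌊370/2⌋ × 262 = 185 × 262 mm
U4: ⌊262/2⌋ × 185 = 131 × 185 mm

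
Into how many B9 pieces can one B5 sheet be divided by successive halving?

Each ISO step halves the sheet: 1 × B5 → 2 × B6 → 4 × B7 → 8 × B8 → …
From B5 to B9 is 4 halving steps: 2^4 = 16.

16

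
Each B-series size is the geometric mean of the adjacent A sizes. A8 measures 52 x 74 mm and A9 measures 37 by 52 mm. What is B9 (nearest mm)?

44 × 62 mm

Short side: √(52 · 37) = √1924 ≈ 43.9 → 44 mm
Long side: √(74 · 52) = √3848 ≈ 62.0 → 62 mm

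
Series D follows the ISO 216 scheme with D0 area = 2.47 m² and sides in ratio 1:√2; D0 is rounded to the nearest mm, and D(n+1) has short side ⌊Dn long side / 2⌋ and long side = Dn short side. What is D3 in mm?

467 × 661 mm

Let D0's short side be w mm. w · w√2 = 2.47 m² = 2,470,000 mm², so w ≈ 1321.6 mm and w√2 ≈ 1869.0 mm → D0 = 1322 × 1869 mm.
D1: ⌊1869/2⌋ × 1322 = 934 × 1322 mm
D2: ⌊1322/2⌋ × 934 = 661 × 934 mm
D3: ⌊934/2⌋ × 661 = 467 × 661 mm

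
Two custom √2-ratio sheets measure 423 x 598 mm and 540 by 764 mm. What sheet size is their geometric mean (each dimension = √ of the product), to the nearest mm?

Short side: √(423 · 540) = √228420 ≈ 477.9 → 478 mm
Long side: √(598 · 764) = √456872 ≈ 675.9 → 676 mm

478 × 676 mm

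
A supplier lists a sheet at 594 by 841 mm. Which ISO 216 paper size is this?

A1 (594 × 841 mm)

Aspect ratio 841/594 ≈ 1.416 — close to the ISO √2 ≈ 1.414.
In the A-series (A0 area = 1 m²): A1 = 594 × 841 mm.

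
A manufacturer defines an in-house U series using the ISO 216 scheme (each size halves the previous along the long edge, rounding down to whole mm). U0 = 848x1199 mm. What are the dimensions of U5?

U1 = 599 × 848 mm (from U0 by 1 halving).
U2: ⌊848/2⌋ × 599 = 424 × 599 mm
U3: ⌊599/2⌋ × 424 = 299 × 424 mm
U4: ⌊424/2⌋ × 299 = 212 × 299 mm
U5: ⌊299/2⌋ × 212 = 149 × 212 mm

149 × 212 mm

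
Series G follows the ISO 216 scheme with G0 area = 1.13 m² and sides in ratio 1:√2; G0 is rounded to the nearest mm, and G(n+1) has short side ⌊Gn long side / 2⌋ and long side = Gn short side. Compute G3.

Let G0's short side be w mm. w · w√2 = 1.13 m² = 1,130,000 mm², so w ≈ 893.9 mm and w√2 ≈ 1264.1 mm → G0 = 894 × 1264 mm.
G1: ⌊1264/2⌋ × 894 = 632 × 894 mm
G2: ⌊894/2⌋ × 632 = 447 × 632 mm
G3: ⌊632/2⌋ × 447 = 316 × 447 mm

316 × 447 mm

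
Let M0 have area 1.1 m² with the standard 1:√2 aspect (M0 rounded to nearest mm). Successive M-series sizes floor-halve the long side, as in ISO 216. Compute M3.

Let M0's short side be w mm. w · w√2 = 1.1 m² = 1,100,000 mm², so w ≈ 881.9 mm and w√2 ≈ 1247.3 mm → M0 = 882 × 1247 mm.
M1: ⌊1247/2⌋ × 882 = 623 × 882 mm
M2: ⌊882/2⌋ × 623 = 441 × 623 mm
M3: ⌊623/2⌋ × 441 = 311 × 441 mm

311 × 441 mm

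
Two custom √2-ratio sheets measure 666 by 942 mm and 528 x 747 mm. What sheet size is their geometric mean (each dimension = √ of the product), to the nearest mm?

Short side: √(666 · 528) = √351648 ≈ 593.0 → 593 mm
Long side: √(942 · 747) = √703674 ≈ 838.9 → 839 mm

593 × 839 mm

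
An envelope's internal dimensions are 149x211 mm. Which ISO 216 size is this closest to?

A5 (148 × 210 mm)

Aspect ratio 211/149 ≈ 1.416 — close to the ISO √2 ≈ 1.414.
In the A-series (A0 area = 1 m²): A5 = 148 × 210 mm.
Off by 2 mm total — nearest standard size.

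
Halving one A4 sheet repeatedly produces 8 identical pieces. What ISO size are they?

A7

8 = 2^3, so 3 halving steps.
A4 → A5 → … → A7 after 3 steps.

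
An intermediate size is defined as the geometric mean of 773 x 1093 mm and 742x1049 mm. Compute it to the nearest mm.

Short side: √(773 · 742) = √573566 ≈ 757.3 → 757 mm
Long side: √(1093 · 1049) = √1146557 ≈ 1070.8 → 1071 mm

757 × 1071 mm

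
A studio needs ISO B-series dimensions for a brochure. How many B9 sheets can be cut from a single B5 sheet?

Each ISO step halves the sheet: 1 × B5 → 2 × B6 → 4 × B7 → 8 × B8 → …
From B5 to B9 is 4 halving steps: 2^4 = 16.

16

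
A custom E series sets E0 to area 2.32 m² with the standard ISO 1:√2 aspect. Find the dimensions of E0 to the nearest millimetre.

1281 × 1811 mm

Let the short side be w mm. Then w · w√2 = 2.32 m² = 2,320,000 mm².
w² = 2,320,000/√2, so w ≈ 1280.8 mm; long side = w√2 ≈ 1811.3 mm.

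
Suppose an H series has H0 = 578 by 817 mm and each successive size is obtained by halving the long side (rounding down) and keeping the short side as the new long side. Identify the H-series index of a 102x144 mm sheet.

H5

H0: 578 × 817 mm
H1: 408 × 578 mm
H2: 289 × 408 mm
H3: 204 × 289 mm
H4: 144 × 204 mm
H5: 102 × 144 mm
H6: 72 × 102 mm
→ matches H5.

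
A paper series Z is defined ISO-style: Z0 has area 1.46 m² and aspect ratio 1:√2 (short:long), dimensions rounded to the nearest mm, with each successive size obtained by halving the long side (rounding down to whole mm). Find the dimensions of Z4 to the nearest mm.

Let Z0's short side be w mm. w · w√2 = 1.46 m² = 1,460,000 mm², so w ≈ 1016.1 mm and w√2 ≈ 1436.9 mm → Z0 = 1016 × 1437 mm.
Z1: ⌊1437/2⌋ × 1016 = 718 × 1016 mm
Z2: ⌊1016/2⌋ × 718 = 508 × 718 mm
Z3: ⌊718/2⌋ × 508 = 359 × 508 mm
Z4: ⌊508/2⌋ × 359 = 254 × 359 mm

254 × 359 mm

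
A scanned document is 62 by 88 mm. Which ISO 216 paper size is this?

Aspect ratio 88/62 ≈ 1.419 — close to the ISO √2 ≈ 1.414.
In the B-series (B0 = 1000 × 1414 mm): B8 = 62 × 88 mm.

B8 (62 × 88 mm)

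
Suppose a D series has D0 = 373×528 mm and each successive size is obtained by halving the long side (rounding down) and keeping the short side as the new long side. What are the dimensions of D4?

93 × 132 mm

D1: ⌊528/2⌋ × 373 = 264 × 373 mm
D2: ⌊373/2⌋ × 264 = 186 × 264 mm
D3: ⌊264/2⌋ × 186 = 132 × 186 mm
D4: ⌊186/2⌋ × 132 = 93 × 132 mm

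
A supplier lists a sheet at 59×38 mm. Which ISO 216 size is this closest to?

Aspect ratio 59/38 ≈ 1.553 (ISO target is √2 ≈ 1.414).
In the C-series (envelope sizes, between A and B): C9 = 40 × 57 mm.
Off by 4 mm total — nearest standard size.

C9 (40 × 57 mm)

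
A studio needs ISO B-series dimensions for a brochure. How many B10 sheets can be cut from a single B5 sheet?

32

Each ISO step halves the sheet: 1 × B5 → 2 × B6 → 4 × B7 → 8 × B8 → …
From B5 to B10 is 5 halving steps: 2^5 = 32.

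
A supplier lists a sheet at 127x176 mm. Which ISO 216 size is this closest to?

Aspect ratio 176/127 ≈ 1.386 (ISO target is √2 ≈ 1.414).
In the B-series (B0 = 1000 × 1414 mm): B6 = 125 × 176 mm.
Off by 2 mm total — nearest standard size.

B6 (125 × 176 mm)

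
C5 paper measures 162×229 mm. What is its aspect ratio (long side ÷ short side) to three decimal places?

229 / 162 = 1.414
Matches √2 ≈ 1.414 — the ISO 216 defining ratio.

1.414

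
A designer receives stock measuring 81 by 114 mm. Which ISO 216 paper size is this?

C7 (81 × 114 mm)

Aspect ratio 114/81 ≈ 1.407 — close to the ISO √2 ≈ 1.414.
In the C-series (envelope sizes, between A and B): C7 = 81 × 114 mm.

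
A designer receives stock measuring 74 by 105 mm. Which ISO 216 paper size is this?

A7 (74 × 105 mm)

Aspect ratio 105/74 ≈ 1.419 — close to the ISO √2 ≈ 1.414.
In the A-series (A0 area = 1 m²): A7 = 74 × 105 mm.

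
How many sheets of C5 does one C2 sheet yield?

8

Each ISO step halves the sheet: 1 × C2 → 2 × C3 → 4 × C4 → 8 × C5
From C2 to C5 is 3 halving steps: 2^3 = 8.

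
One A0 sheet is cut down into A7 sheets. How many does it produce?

128

Each ISO step halves the sheet: 1 × A0 → 2 × A1 → 4 × A2 → 8 × A3 → …
From A0 to A7 is 7 halving steps: 2^7 = 128.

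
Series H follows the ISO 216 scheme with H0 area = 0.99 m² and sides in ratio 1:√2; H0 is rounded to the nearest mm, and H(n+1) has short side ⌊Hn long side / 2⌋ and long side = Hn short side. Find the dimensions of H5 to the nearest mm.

147 × 209 mm

Let H0's short side be w mm. w · w√2 = 0.99 m² = 990,000 mm², so w ≈ 836.7 mm and w√2 ≈ 1183.2 mm → H0 = 837 × 1183 mm.
H1: ⌊1183/2⌋ × 837 = 591 × 837 mm
H2: ⌊837/2⌋ × 591 = 418 × 591 mm
H3: ⌊591/2⌋ × 418 = 295 × 418 mm
H4: ⌊418/2⌋ × 295 = 209 × 295 mm
H5: ⌊295/2⌋ × 209 = 147 × 209 mm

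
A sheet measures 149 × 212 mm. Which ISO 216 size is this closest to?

Aspect ratio 212/149 ≈ 1.423 — close to the ISO √2 ≈ 1.414.
In the A-series (A0 area = 1 m²): A5 = 148 × 210 mm.
Off by 3 mm total — nearest standard size.

A5 (148 × 210 mm)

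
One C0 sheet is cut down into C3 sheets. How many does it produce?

8

C0 = 917 × 1297 mm; C3 = 324 × 458 mm.
Each halving step doubles the count; 3 steps from C0 to C3.
2^3 = 8.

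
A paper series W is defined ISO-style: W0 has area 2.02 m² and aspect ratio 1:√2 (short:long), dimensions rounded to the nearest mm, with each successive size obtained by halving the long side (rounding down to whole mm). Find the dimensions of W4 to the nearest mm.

Let W0's short side be w mm. w · w√2 = 2.02 m² = 2,020,000 mm², so w ≈ 1195.1 mm and w√2 ≈ 1690.2 mm → W0 = 1195 × 1690 mm.
W1: ⌊1690/2⌋ × 1195 = 845 × 1195 mm
W2: ⌊1195/2⌋ × 845 = 597 × 845 mm
W3: ⌊845/2⌋ × 597 = 422 × 597 mm
W4: ⌊597/2⌋ × 422 = 298 × 422 mm

298 × 422 mm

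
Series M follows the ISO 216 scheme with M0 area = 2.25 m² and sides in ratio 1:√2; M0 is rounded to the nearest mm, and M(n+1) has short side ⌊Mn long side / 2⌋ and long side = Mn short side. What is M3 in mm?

Let M0's short side be w mm. w · w√2 = 2.25 m² = 2,250,000 mm², so w ≈ 1261.3 mm and w√2 ≈ 1783.8 mm → M0 = 1261 × 1784 mm.
M1: ⌊1784/2⌋ × 1261 = 892 × 1261 mm
M2: ⌊1261/2⌋ × 892 = 630 × 892 mm
M3: ⌊892/2⌋ × 630 = 446 × 630 mm

446 × 630 mm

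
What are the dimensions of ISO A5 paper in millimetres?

148 × 210 mm

A0 = 841 × 1189 mm (A0 has area 1 m², aspect 1:√2).
A1: ⌊1189/2⌋ × 841 = 594 × 841 mm
A2: ⌊841/2⌋ × 594 = 420 × 594 mm
A3: ⌊594/2⌋ × 420 = 297 × 420 mm
A4: ⌊420/2⌋ × 297 = 210 × 297 mm
A5: ⌊297/2⌋ × 210 = 148 × 210 mm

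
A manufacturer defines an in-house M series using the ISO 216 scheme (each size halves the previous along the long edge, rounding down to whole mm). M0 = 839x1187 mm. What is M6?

104 × 148 mm

M1 = 593 × 839 mm (from M0 by 1 halving).
M2: ⌊839/2⌋ × 593 = 419 × 593 mm
M3: ⌊593/2⌋ × 419 = 296 × 419 mm
M4: ⌊419/2⌋ × 296 = 209 × 296 mm
M5: ⌊296/2⌋ × 209 = 148 × 209 mm
M6: ⌊209/2⌋ × 148 = 104 × 148 mm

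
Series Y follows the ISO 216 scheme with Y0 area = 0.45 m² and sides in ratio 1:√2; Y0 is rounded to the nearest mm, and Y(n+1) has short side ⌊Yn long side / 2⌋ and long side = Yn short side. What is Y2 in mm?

Let Y0's short side be w mm. w · w√2 = 0.45 m² = 450,000 mm², so w ≈ 564.1 mm and w√2 ≈ 797.7 mm → Y0 = 564 × 798 mm.
Y1: ⌊798/2⌋ × 564 = 399 × 564 mm
Y2: ⌊564/2⌋ × 399 = 282 × 399 mm

282 × 399 mm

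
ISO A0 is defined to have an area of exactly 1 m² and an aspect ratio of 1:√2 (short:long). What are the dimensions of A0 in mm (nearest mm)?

Let the short side be w mm. Then the long side is w√2 and w · w√2 = 10⁶ mm².
w² = 10⁶/√2, so w = 1000 / 2^(1/4) ≈ 840.9 mm; long side = 1000 · 2^(1/4) ≈ 1189.2 mm.

841 × 1189 mm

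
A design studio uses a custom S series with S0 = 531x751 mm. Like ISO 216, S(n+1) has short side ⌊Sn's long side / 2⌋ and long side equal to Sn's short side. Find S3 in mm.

187 × 265 mm

S1: ⌊751/2⌋ × 531 = 375 × 531 mm
S2: ⌊531/2⌋ × 375 = 265 × 375 mm
S3: ⌊375/2⌋ × 265 = 187 × 265 mm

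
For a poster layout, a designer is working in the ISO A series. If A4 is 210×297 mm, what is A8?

A5: ⌊297/2⌋ × 210 = 148 × 210 mm
A6: ⌊210/2⌋ × 148 = 105 × 148 mm
A7: ⌊148/2⌋ × 105 = 74 × 105 mm
A8: ⌊105/2⌋ × 74 = 52 × 74 mm

52 × 74 mm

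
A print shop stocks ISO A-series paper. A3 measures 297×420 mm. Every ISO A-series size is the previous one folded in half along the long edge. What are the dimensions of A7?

74 × 105 mm

A4: ⌊420/2⌋ × 297 = 210 × 297 mm
A5: ⌊297/2⌋ × 210 = 148 × 210 mm
A6: ⌊210/2⌋ × 148 = 105 × 148 mm
A7: ⌊148/2⌋ × 105 = 74 × 105 mm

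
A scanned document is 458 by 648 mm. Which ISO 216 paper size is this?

C2 (458 × 648 mm)

Aspect ratio 648/458 ≈ 1.415 — close to the ISO √2 ≈ 1.414.
In the C-series (envelope sizes, between A and B): C2 = 458 × 648 mm.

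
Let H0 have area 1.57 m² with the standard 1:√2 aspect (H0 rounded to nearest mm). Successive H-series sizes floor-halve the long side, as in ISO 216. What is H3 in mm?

372 × 527 mm

Let H0's short side be w mm. w · w√2 = 1.57 m² = 1,570,000 mm², so w ≈ 1053.6 mm and w√2 ≈ 1490.1 mm → H0 = 1054 × 1490 mm.
H1: ⌊1490/2⌋ × 1054 = 745 × 1054 mm
H2: ⌊1054/2⌋ × 745 = 527 × 745 mm
H3: ⌊745/2⌋ × 527 = 372 × 527 mm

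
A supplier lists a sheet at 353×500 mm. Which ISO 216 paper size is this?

B3 (353 × 500 mm)

Aspect ratio 500/353 ≈ 1.416 — close to the ISO √2 ≈ 1.414.
In the B-series (B0 = 1000 × 1414 mm): B3 = 353 × 500 mm.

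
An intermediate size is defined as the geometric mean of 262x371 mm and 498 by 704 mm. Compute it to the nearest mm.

361 × 511 mm

Short side: √(262 · 498) = √130476 ≈ 361.2 → 361 mm
Long side: √(371 · 704) = √261184 ≈ 511.1 → 511 mm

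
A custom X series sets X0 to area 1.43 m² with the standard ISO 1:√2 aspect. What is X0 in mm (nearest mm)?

Let the short side be w mm. Then w · w√2 = 1.43 m² = 1,430,000 mm².
w² = 1,430,000/√2, so w ≈ 1005.6 mm; long side = w√2 ≈ 1422.1 mm.

1006 × 1422 mm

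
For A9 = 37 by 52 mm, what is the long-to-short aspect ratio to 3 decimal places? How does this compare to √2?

52 / 37 = 1.405
ISO 216 targets √2 ≈ 1.414; the -0.009 deviation is from mm rounding.

1.405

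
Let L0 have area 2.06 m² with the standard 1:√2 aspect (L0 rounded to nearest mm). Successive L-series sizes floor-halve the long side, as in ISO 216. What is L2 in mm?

Let L0's short side be w mm. w · w√2 = 2.06 m² = 2,060,000 mm², so w ≈ 1206.9 mm and w√2 ≈ 1706.8 mm → L0 = 1207 × 1707 mm.
L1: ⌊1707/2⌋ × 1207 = 853 × 1207 mm
L2: ⌊1207/2⌋ × 853 = 603 × 853 mm

603 × 853 mm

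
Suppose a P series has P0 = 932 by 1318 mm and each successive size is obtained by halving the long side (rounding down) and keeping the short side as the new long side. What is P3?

P1: ⌊1318/2⌋ × 932 = 659 × 932 mm
P2: ⌊932/2⌋ × 659 = 466 × 659 mm
P3: ⌊659/2⌋ × 466 = 329 × 466 mm

329 × 466 mm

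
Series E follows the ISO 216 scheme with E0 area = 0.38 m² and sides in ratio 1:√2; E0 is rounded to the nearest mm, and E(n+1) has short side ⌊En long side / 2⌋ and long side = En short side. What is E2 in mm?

Let E0's short side be w mm. w · w√2 = 0.38 m² = 380,000 mm², so w ≈ 518.4 mm and w√2 ≈ 733.1 mm → E0 = 518 × 733 mm.
E1: ⌊733/2⌋ × 518 = 366 × 518 mm
E2: ⌊518/2⌋ × 366 = 259 × 366 mm

259 × 366 mm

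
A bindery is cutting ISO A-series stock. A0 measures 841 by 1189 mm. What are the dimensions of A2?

A1: ⌊1189/2⌋ × 841 = 594 × 841 mm
A2: ⌊841/2⌋ × 594 = 420 × 594 mm

420 × 594 mm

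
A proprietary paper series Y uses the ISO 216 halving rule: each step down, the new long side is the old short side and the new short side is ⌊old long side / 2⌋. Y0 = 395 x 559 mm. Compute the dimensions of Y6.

49 × 69 mm

Y1 = 279 × 395 mm (from Y0 by 1 halving).
Y2: ⌊395/2⌋ × 279 = 197 × 279 mm
Y3: ⌊279/2⌋ × 197 = 139 × 197 mm
Y4: ⌊197/2⌋ × 139 = 98 × 139 mm
Y5: ⌊139/2⌋ × 98 = 69 × 98 mm
Y6: ⌊98/2⌋ × 69 = 49 × 69 mm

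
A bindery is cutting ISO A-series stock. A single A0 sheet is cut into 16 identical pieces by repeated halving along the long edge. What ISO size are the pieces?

16 = 2^4, so 4 halving steps.
A0 → A1 → … → A4 after 4 steps.

A4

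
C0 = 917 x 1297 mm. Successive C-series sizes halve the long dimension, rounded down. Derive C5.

162 × 229 mm

C1: ⌊1297/2⌋ × 917 = 648 × 917 mm
C2: ⌊917/2⌋ × 648 = 458 × 648 mm
C3: ⌊648/2⌋ × 458 = 324 × 458 mm
C4: ⌊458/2⌋ × 324 = 229 × 324 mm
C5: ⌊324/2⌋ × 229 = 162 × 229 mm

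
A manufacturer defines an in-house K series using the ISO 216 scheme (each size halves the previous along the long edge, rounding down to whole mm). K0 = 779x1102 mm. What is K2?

K1: ⌊1102/2⌋ × 779 = 551 × 779 mm
K2: ⌊779/2⌋ × 551 = 389 × 551 mm

389 × 551 mm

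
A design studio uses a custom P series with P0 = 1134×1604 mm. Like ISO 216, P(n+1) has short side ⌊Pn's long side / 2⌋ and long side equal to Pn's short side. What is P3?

P1: ⌊1604/2⌋ × 1134 = 802 × 1134 mm
P2: ⌊1134/2⌋ × 802 = 567 × 802 mm
P3: ⌊802/2⌋ × 567 = 401 × 567 mm

401 × 567 mm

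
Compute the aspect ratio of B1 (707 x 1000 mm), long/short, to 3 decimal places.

1.414

1000 / 707 = 1.414
Matches √2 ≈ 1.414 — the ISO 216 defining ratio.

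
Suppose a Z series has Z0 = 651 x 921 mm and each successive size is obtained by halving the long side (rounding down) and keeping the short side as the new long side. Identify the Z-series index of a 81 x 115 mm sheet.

Z6

Z0: 651 × 921 mm
Z1: 460 × 651 mm
Z2: 325 × 460 mm
Z3: 230 × 325 mm
Z4: 162 × 230 mm
Z5: 115 × 162 mm
Z6: 81 × 115 mm
Z7: 57 × 81 mm
→ matches Z6.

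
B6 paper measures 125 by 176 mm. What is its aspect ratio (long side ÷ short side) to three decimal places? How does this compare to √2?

1.408

176 / 125 = 1.408
ISO 216 targets √2 ≈ 1.414; the -0.006 deviation is from mm rounding.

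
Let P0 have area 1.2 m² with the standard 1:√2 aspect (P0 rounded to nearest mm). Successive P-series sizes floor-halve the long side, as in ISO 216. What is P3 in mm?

Let P0's short side be w mm. w · w√2 = 1.2 m² = 1,200,000 mm², so w ≈ 921.2 mm and w√2 ≈ 1302.7 mm → P0 = 921 × 1303 mm.
P1: ⌊1303/2⌋ × 921 = 651 × 921 mm
P2: ⌊921/2⌋ × 651 = 460 × 651 mm
P3: ⌊651/2⌋ × 460 = 325 × 460 mm

325 × 460 mm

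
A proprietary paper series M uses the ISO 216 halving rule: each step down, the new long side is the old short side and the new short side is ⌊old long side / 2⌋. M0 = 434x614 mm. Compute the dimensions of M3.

153 × 217 mm

M1: ⌊614/2⌋ × 434 = 307 × 434 mm
M2: ⌊434/2⌋ × 307 = 217 × 307 mm
M3: ⌊307/2⌋ × 217 = 153 × 217 mm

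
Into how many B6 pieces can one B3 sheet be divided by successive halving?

Each ISO step halves the sheet: 1 × B3 → 2 × B4 → 4 × B5 → 8 × B6
From B3 to B6 is 3 halving steps: 2^3 = 8.

8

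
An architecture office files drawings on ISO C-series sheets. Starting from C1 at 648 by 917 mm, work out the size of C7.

C2: ⌊917/2⌋ × 648 = 458 × 648 mm
C3: ⌊648/2⌋ × 458 = 324 × 458 mm
C4: ⌊458/2⌋ × 324 = 229 × 324 mm
C5: ⌊324/2⌋ × 229 = 162 × 229 mm
C6: ⌊229/2⌋ × 162 = 114 × 162 mm
C7: ⌊162/2⌋ × 114 = 81 × 114 mm

81 × 114 mm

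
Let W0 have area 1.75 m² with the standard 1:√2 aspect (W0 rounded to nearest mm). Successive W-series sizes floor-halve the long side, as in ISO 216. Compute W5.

Let W0's short side be w mm. w · w√2 = 1.75 m² = 1,750,000 mm², so w ≈ 1112.4 mm and w√2 ≈ 1573.2 mm → W0 = 1112 × 1573 mm.
W1: ⌊1573/2⌋ × 1112 = 786 × 1112 mm
W2: ⌊1112/2⌋ × 786 = 556 × 786 mm
W3: ⌊786/2⌋ × 556 = 393 × 556 mm
W4: ⌊556/2⌋ × 393 = 278 × 393 mm
W5: ⌊393/2⌋ × 278 = 196 × 278 mm

196 × 278 mm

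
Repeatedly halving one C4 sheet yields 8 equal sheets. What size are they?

C7

8 = 2^3, so 3 halving steps.
C4 → C5 → … → C7 after 3 steps.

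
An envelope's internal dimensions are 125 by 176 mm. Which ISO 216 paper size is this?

B6 (125 × 176 mm)

Aspect ratio 176/125 ≈ 1.408 — close to the ISO √2 ≈ 1.414.
In the B-series (B0 = 1000 × 1414 mm): B6 = 125 × 176 mm.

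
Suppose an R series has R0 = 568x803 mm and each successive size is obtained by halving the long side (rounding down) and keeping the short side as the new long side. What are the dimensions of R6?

R1: ⌊803/2⌋ × 568 = 401 × 568 mm
R2: ⌊568/2⌋ × 401 = 284 × 401 mm
R3: ⌊401/2⌋ × 284 = 200 × 284 mm
R4: ⌊284/2⌋ × 200 = 142 × 200 mm
R5: ⌊200/2⌋ × 142 = 100 × 142 mm
R6: ⌊142/2⌋ × 100 = 71 × 100 mm

71 × 100 mm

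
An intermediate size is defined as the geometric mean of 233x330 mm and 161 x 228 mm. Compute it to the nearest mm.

Short side: √(233 · 161) = √37513 ≈ 193.7 → 194 mm
Long side: √(330 · 228) = √75240 ≈ 274.3 → 274 mm

194 × 274 mm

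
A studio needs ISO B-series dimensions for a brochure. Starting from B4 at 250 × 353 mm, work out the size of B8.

B5: ⌊353/2⌋ × 250 = 176 × 250 mm
B6: ⌊250/2⌋ × 176 = 125 × 176 mm
B7: ⌊176/2⌋ × 125 = 88 × 125 mm
B8: ⌊125/2⌋ × 88 = 62 × 88 mm

62 × 88 mm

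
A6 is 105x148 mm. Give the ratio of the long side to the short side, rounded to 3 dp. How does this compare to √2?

1.410

148 / 105 = 1.410
ISO 216 targets √2 ≈ 1.414; the -0.005 deviation is from mm rounding.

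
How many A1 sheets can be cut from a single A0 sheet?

2

Each ISO step halves the sheet: 1 × A0 → 2 × A1
From A0 to A1 is 1 halving step: 2^1 = 2.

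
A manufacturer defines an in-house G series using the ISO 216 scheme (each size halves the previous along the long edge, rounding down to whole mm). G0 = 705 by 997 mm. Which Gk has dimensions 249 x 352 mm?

G3

G0: 705 × 997 mm
G1: 498 × 705 mm
G2: 352 × 498 mm
G3: 249 × 352 mm
G4: 176 × 249 mm
→ matches G3.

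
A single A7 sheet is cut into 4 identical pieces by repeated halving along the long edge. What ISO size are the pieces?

A9

4 = 2^2, so 2 halving steps.
A7 → A8 → … → A9 after 2 steps.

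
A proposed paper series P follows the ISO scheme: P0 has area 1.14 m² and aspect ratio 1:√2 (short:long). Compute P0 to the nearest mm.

Let the short side be w mm. Then w · w√2 = 1.14 m² = 1,140,000 mm².
w² = 1,140,000/√2, so w ≈ 897.8 mm; long side = w√2 ≈ 1269.7 mm.

898 × 1270 mm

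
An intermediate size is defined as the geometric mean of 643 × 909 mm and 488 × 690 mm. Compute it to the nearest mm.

560 × 792 mm

Short side: √(643 · 488) = √313784 ≈ 560.2 → 560 mm
Long side: √(909 · 690) = √627210 ≈ 792.0 → 792 mm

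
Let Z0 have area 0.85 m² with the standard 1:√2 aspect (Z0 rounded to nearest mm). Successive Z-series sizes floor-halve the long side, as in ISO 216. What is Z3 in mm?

Let Z0's short side be w mm. w · w√2 = 0.85 m² = 850,000 mm², so w ≈ 775.3 mm and w√2 ≈ 1096.4 mm → Z0 = 775 × 1096 mm.
Z1: ⌊1096/2⌋ × 775 = 548 × 775 mm
Z2: ⌊775/2⌋ × 548 = 387 × 548 mm
Z3: ⌊548/2⌋ × 387 = 274 × 387 mm

274 × 387 mm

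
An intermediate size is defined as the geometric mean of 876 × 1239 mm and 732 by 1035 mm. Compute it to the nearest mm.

801 × 1132 mm

Short side: √(876 · 732) = √641232 ≈ 800.8 → 801 mm
Long side: √(1239 · 1035) = √1282365 ≈ 1132.4 → 1132 mm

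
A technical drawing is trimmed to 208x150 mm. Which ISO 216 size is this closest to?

A5 (148 × 210 mm)

Aspect ratio 208/150 ≈ 1.387 (ISO target is √2 ≈ 1.414).
In the A-series (A0 area = 1 m²): A5 = 148 × 210 mm.
Off by 4 mm total — nearest standard size.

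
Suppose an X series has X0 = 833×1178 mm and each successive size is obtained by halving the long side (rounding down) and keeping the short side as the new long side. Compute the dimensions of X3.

294 × 416 mm

X1: ⌊1178/2⌋ × 833 = 589 × 833 mm
X2: ⌊833/2⌋ × 589 = 416 × 589 mm
X3: ⌊589/2⌋ × 416 = 294 × 416 mm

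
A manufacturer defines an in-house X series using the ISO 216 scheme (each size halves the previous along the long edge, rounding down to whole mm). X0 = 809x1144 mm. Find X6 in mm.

101 × 143 mm

X1: ⌊1144/2⌋ × 809 = 572 × 809 mm
X2: ⌊809/2⌋ × 572 = 404 × 572 mm
X3: ⌊572/2⌋ × 404 = 286 × 404 mm
X4: ⌊404/2⌋ × 286 = 202 × 286 mm
X5: ⌊286/2⌋ × 202 = 143 × 202 mm
X6: ⌊202/2⌋ × 143 = 101 × 143 mm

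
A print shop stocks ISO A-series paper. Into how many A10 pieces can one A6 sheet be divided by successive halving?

16

A6 = 105 × 148 mm; A10 = 26 × 37 mm.
Each halving step doubles the count; 4 steps from A6 to A10.
2^4 = 16.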